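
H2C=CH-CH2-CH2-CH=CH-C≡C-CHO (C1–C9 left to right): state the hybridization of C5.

C5 (3 σ bonds, plus one π bond) has steric number 3: sp2.

sp²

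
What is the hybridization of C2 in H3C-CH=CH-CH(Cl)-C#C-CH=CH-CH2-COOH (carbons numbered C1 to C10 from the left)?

sp2

C2 (3 σ bonds, plus one π bond) has steric number 3: sp2.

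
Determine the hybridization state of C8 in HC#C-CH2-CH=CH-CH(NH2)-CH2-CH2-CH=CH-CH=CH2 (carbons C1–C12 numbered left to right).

C8 is sp3: 4 σ bonds, 4 electron-density regions.

sp^3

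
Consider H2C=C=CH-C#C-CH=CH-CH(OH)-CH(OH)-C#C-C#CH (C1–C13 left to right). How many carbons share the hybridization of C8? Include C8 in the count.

2

C8 is sp3 (only σ bonds).
C1: sp2
C2: sp
C3: sp2
C4: sp
C5: sp
C6: sp2
C7: sp2
C8: sp3 ✓
C9: sp3 ✓
C10: sp
C11: sp
C12: sp
C13: sp
2 carbons are sp3.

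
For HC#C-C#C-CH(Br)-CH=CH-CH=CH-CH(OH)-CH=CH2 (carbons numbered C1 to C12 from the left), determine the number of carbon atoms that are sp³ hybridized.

C1: sp
C2: sp
C3: sp
C4: sp
C5: sp3 ✓
C6: sp2
C7: sp2
C8: sp2
C9: sp2
C10: sp3 ✓
C11: sp2
C12: sp2
C5, C10 → 2 sp3 carbons.

2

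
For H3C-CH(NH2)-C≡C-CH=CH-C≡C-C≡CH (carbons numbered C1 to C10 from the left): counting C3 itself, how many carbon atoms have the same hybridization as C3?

C3 is sp (two π bonds).
C1: sp3
C2: sp3
C3: sp ✓
C4: sp ✓
C5: sp2
C6: sp2
C7: sp ✓
C8: sp ✓
C9: sp ✓
C10: sp ✓
6 carbons are sp.

6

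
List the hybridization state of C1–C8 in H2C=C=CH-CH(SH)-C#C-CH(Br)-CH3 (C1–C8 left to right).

C1 (3 σ bonds, plus one π bond) has steric number 3: sp2.
C2: 2 σ bonds, plus two π bonds — 2 electron domains, sp.
C3 has 3 σ bonds, plus one π bond: steric number 3 → sp2.
C4: 4 σ bonds — 4 electron domains, sp3.
C5 carries 2 σ bonds, plus two π bonds, giving a steric number of 2, so it is sp.
C6 carries 2 σ bonds, plus two π bonds, giving a steric number of 2, so it is sp.
C7: 4 σ bonds — 4 electron domains, sp3.
C8 is sp3: 4 σ bonds, 4 electron-density regions.

C1 sp2, C2 sp, C3 sp2, C4 sp3, C5 sp, C6 sp, C7 sp3, C8 sp3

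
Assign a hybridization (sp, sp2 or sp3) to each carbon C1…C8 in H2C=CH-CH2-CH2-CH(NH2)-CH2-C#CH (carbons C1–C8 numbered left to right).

C1 carries 3 σ bonds, plus one π bond, giving a steric number of 3, so it is sp2.
C2 has 3 σ bonds, plus one π bond: steric number 3 → sp2.
C3 (4 σ bonds) has steric number 4: sp3.
C4: 4 σ bonds — 4 electron domains, sp3.
C5 carries 4 σ bonds, giving a steric number of 4, so it is sp3.
C6: 4 σ bonds; 4 regions of electron density → sp3.
C7 has 2 σ bonds, plus two π bonds: steric number 2 → sp.
C8 (2 σ bonds, plus two π bonds) has steric number 2: sp.

C1 sp2, C2 sp2, C3 sp3, C4 sp3, C5 sp3, C6 sp3, C7 sp, C8 sp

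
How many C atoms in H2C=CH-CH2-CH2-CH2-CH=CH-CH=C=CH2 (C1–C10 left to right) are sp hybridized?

C1: sp2
C2: sp2
C3: sp3
C4: sp3
C5: sp3
C6: sp2
C7: sp2
C8: sp2
C9: sp ✓
C10: sp2
C9 → 1 sp carbon.

1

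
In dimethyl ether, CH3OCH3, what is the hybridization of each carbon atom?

Each carbon atom: 4 σ bonds — 4 electron domains, sp3.

sp3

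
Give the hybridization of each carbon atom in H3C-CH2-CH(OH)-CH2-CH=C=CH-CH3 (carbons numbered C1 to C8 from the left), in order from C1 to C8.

C1 is sp3: 4 σ bonds, 4 electron-density regions.
C2 has 4 σ bonds: steric number 4 → sp3.
C3 carries 4 σ bonds, giving a steric number of 4, so it is sp3.
C4: 4 σ bonds; 4 regions of electron density → sp3.
C5: 3 σ bonds, plus one π bond — 3 electron domains, sp2.
C6 is sp: 2 σ bonds, plus two π bonds, 2 electron-density regions.
C7: 3 σ bonds, plus one π bond; 3 regions of electron density → sp2.
C8: 4 σ bonds; 4 regions of electron density → sp3.

C1 sp3, C2 sp3, C3 sp3, C4 sp3, C5 sp2, C6 sp, C7 sp2, C8 sp3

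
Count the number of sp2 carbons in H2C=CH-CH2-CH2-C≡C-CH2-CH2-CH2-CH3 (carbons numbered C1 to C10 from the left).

C1: sp2 ✓
C2: sp2 ✓
C3: sp3
C4: sp3
C5: sp
C6: sp
C7: sp3
C8: sp3
C9: sp3
C10: sp3
C1, C2 → 2 sp2 carbons.

2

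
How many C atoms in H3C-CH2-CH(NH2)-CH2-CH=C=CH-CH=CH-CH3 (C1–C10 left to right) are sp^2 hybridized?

C1: sp3
C2: sp3
C3: sp3
C4: sp3
C5: sp2 ✓
C6: sp
C7: sp2 ✓
C8: sp2 ✓
C9: sp2 ✓
C10: sp3
C5, C7, C8, C9 → 4 sp2 carbons.

4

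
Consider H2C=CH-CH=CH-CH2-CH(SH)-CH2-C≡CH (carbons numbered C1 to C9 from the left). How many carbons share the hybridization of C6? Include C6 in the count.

3

C6 is sp3 (only σ bonds).
C1: sp2
C2: sp2
C3: sp2
C4: sp2
C5: sp3 ✓
C6: sp3 ✓
C7: sp3 ✓
C8: sp
C9: sp
3 carbons are sp3.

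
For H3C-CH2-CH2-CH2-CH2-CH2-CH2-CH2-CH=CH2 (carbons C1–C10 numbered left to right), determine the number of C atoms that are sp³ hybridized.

C1: sp3 ✓
C2: sp3 ✓
C3: sp3 ✓
C4: sp3 ✓
C5: sp3 ✓
C6: sp3 ✓
C7: sp3 ✓
C8: sp3 ✓
C9: sp2
C10: sp2
C1, C2, C3, C4, C5, C6, C7, C8 → 8 sp3 carbons.

8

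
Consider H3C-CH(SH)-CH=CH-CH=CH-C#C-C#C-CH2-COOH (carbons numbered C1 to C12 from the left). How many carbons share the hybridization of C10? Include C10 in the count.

C10 is sp (two π bonds).
C1: sp3
C2: sp3
C3: sp2
C4: sp2
C5: sp2
C6: sp2
C7: sp ✓
C8: sp ✓
C9: sp ✓
C10: sp ✓
C11: sp3
C12: sp2
4 carbons are sp.

4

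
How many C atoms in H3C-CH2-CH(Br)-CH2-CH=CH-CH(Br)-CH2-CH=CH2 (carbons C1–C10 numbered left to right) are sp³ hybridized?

6

C1: sp3 ✓
C2: sp3 ✓
C3: sp3 ✓
C4: sp3 ✓
C5: sp2
C6: sp2
C7: sp3 ✓
C8: sp3 ✓
C9: sp2
C10: sp2
C1, C2, C3, C4, C7, C8 → 6 sp3 carbons.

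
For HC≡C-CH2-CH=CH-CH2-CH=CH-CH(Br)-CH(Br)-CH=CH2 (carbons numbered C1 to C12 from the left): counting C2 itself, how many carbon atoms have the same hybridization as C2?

2

C2 is sp (two π bonds).
C1: sp ✓
C2: sp ✓
C3: sp3
C4: sp2
C5: sp2
C6: sp3
C7: sp2
C8: sp2
C9: sp3
C10: sp3
C11: sp2
C12: sp2
2 carbons are sp.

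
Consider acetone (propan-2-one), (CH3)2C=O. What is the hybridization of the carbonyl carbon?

sp^2

The carbonyl carbon: 3 σ bonds, plus one π bond — 3 electron domains, sp2.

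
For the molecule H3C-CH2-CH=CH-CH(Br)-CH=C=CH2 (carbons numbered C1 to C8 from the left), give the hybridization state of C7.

C7 carries 2 σ bonds, plus two π bonds, giving a steric number of 2, so it is sp.

sp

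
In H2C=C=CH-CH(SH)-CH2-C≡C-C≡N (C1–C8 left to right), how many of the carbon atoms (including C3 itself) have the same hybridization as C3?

2

C3 is sp2 (one π bond).
C1: sp2 ✓
C2: sp
C3: sp2 ✓
C4: sp3
C5: sp3
C6: sp
C7: sp
C8: sp
2 carbons are sp2.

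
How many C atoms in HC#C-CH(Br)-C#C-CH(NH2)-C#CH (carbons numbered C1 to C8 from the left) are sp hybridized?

C1: sp ✓
C2: sp ✓
C3: sp3
C4: sp ✓
C5: sp ✓
C6: sp3
C7: sp ✓
C8: sp ✓
C1, C2, C4, C5, C7, C8 → 6 sp carbons.

6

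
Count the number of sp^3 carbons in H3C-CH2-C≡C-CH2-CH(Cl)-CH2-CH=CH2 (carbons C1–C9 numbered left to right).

5

C1: sp3 ✓
C2: sp3 ✓
C3: sp
C4: sp
C5: sp3 ✓
C6: sp3 ✓
C7: sp3 ✓
C8: sp2
C9: sp2
C1, C2, C5, C6, C7 → 5 sp3 carbons.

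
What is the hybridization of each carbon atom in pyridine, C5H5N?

sp^2

Each carbon atom: 3 σ bonds, plus one π bond — 3 electron domains, sp2.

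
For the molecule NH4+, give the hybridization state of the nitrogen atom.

sp^3

Four σ bonds, no lone pair → sp3, tetrahedral.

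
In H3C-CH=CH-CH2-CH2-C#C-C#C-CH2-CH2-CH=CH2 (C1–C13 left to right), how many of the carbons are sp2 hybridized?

4

C1: sp3
C2: sp2 ✓
C3: sp2 ✓
C4: sp3
C5: sp3
C6: sp
C7: sp
C8: sp
C9: sp
C10: sp3
C11: sp3
C12: sp2 ✓
C13: sp2 ✓
C2, C3, C12, C13 → 4 sp2 carbons.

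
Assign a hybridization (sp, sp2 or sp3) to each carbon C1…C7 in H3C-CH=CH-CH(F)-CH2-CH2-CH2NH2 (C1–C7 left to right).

C1 sp3, C2 sp2, C3 sp2, C4 sp3, C5 sp3, C6 sp3, C7 sp3

C1 — 4 σ bonds. Steric number 4, so sp3.
C2: 3 σ bonds, plus one π bond; 3 regions of electron density → sp2.
C3 is sp2: 3 σ bonds, plus one π bond, 3 electron-density regions.
C4: 4 σ bonds — 4 electron domains, sp3.
C5 (4 σ bonds) has steric number 4: sp3.
C6 — 4 σ bonds. Steric number 4, so sp3.
C7 carries 4 σ bonds, giving a steric number of 4, so it is sp3.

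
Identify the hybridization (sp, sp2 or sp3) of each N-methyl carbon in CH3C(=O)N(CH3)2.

sp^3

Each N-methyl carbon: 4 σ bonds — 4 electron domains, sp3.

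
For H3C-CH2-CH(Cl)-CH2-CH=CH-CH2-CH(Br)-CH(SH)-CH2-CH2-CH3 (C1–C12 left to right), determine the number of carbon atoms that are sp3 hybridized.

C1: sp3 ✓
C2: sp3 ✓
C3: sp3 ✓
C4: sp3 ✓
C5: sp2
C6: sp2
C7: sp3 ✓
C8: sp3 ✓
C9: sp3 ✓
C10: sp3 ✓
C11: sp3 ✓
C12: sp3 ✓
C1, C2, C3, C4, C7, C8, C9, C10, C11, C12 → 10 sp3 carbons.

10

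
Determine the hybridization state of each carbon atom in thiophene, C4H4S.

sp^2

Each carbon atom: 3 σ bonds, plus one π bond; 3 regions of electron density → sp2.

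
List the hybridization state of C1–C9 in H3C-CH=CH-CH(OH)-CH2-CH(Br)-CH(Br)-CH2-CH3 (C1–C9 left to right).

C1 sp3, C2 sp2, C3 sp2, C4 sp3, C5 sp3, C6 sp3, C7 sp3, C8 sp3, C9 sp3

C1 — 4 σ bonds. Steric number 4, so sp3.
C2 is sp2: 3 σ bonds, plus one π bond, 3 electron-density regions.
C3 carries 3 σ bonds, plus one π bond, giving a steric number of 3, so it is sp2.
C4 (4 σ bonds) has steric number 4: sp3.
C5 has 4 σ bonds: steric number 4 → sp3.
C6 has 4 σ bonds: steric number 4 → sp3.
C7: 4 σ bonds — 4 electron domains, sp3.
C8 — 4 σ bonds. Steric number 4, so sp3.
C9 has 4 σ bonds: steric number 4 → sp3.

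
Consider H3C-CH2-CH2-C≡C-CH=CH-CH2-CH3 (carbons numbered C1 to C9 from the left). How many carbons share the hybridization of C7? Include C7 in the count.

C7 is sp2 (one π bond).
C1: sp3
C2: sp3
C3: sp3
C4: sp
C5: sp
C6: sp2 ✓
C7: sp2 ✓
C8: sp3
C9: sp3
2 carbons are sp2.

2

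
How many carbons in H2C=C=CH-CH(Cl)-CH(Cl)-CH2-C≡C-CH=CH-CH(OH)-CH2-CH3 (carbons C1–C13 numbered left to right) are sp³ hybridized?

6

C1: sp2
C2: sp
C3: sp2
C4: sp3 ✓
C5: sp3 ✓
C6: sp3 ✓
C7: sp
C8: sp
C9: sp2
C10: sp2
C11: sp3 ✓
C12: sp3 ✓
C13: sp3 ✓
C4, C5, C6, C11, C12, C13 → 6 sp3 carbons.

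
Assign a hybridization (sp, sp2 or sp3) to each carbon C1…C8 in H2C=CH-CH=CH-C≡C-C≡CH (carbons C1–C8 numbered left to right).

C1 sp2, C2 sp2, C3 sp2, C4 sp2, C5 sp, C6 sp, C7 sp, C8 sp

C1: 3 σ bonds, plus one π bond — 3 electron domains, sp2.
C2 has 3 σ bonds, plus one π bond: steric number 3 → sp2.
C3 carries 3 σ bonds, plus one π bond, giving a steric number of 3, so it is sp2.
C4 has 3 σ bonds, plus one π bond: steric number 3 → sp2.
C5: 2 σ bonds, plus two π bonds — 2 electron domains, sp.
C6 is sp: 2 σ bonds, plus two π bonds, 2 electron-density regions.
C7 — 2 σ bonds, plus two π bonds. Steric number 2, so sp.
C8: 2 σ bonds, plus two π bonds; 2 regions of electron density → sp.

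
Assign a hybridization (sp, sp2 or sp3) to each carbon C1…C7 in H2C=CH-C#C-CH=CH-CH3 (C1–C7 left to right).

C1 sp2, C2 sp2, C3 sp, C4 sp, C5 sp2, C6 sp2, C7 sp3

C1 is sp2: 3 σ bonds, plus one π bond, 3 electron-density regions.
C2 — 3 σ bonds, plus one π bond. Steric number 3, so sp2.
C3 is sp: 2 σ bonds, plus two π bonds, 2 electron-density regions.
C4 — 2 σ bonds, plus two π bonds. Steric number 2, so sp.
C5 carries 3 σ bonds, plus one π bond, giving a steric number of 3, so it is sp2.
C6 (3 σ bonds, plus one π bond) has steric number 3: sp2.
C7: 4 σ bonds; 4 regions of electron density → sp3.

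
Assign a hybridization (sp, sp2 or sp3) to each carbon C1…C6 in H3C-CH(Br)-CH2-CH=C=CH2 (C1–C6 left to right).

C1 sp3, C2 sp3, C3 sp3, C4 sp2, C5 sp, C6 sp2

C1 carries 4 σ bonds, giving a steric number of 4, so it is sp3.
C2 (4 σ bonds) has steric number 4: sp3.
C3: 4 σ bonds; 4 regions of electron density → sp3.
C4 carries 3 σ bonds, plus one π bond, giving a steric number of 3, so it is sp2.
C5 has 2 σ bonds, plus two π bonds: steric number 2 → sp.
C6 — 3 σ bonds, plus one π bond. Steric number 3, so sp2.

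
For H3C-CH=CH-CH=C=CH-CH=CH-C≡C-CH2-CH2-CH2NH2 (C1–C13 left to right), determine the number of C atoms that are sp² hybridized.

6

C1: sp3
C2: sp2 ✓
C3: sp2 ✓
C4: sp2 ✓
C5: sp
C6: sp2 ✓
C7: sp2 ✓
C8: sp2 ✓
C9: sp
C10: sp
C11: sp3
C12: sp3
C13: sp3
C2, C3, C4, C6, C7, C8 → 6 sp2 carbons.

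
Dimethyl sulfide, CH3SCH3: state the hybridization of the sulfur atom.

The sulfur atom — 2 σ bonds and 2 lone pairs. Steric number 4, so sp3.

sp3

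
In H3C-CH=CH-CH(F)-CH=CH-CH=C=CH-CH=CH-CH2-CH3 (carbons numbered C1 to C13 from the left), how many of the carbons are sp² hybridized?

C1: sp3
C2: sp2 ✓
C3: sp2 ✓
C4: sp3
C5: sp2 ✓
C6: sp2 ✓
C7: sp2 ✓
C8: sp
C9: sp2 ✓
C10: sp2 ✓
C11: sp2 ✓
C12: sp3
C13: sp3
C2, C3, C5, C6, C7, C9, C10, C11 → 8 sp2 carbons.

8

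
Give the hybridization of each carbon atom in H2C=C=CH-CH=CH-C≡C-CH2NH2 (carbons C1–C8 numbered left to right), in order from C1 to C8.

C1: 3 σ bonds, plus one π bond — 3 electron domains, sp2.
C2 (2 σ bonds, plus two π bonds) has steric number 2: sp.
C3 is sp2: 3 σ bonds, plus one π bond, 3 electron-density regions.
C4 carries 3 σ bonds, plus one π bond, giving a steric number of 3, so it is sp2.
C5: 3 σ bonds, plus one π bond — 3 electron domains, sp2.
C6 — 2 σ bonds, plus two π bonds. Steric number 2, so sp.
C7: 2 σ bonds, plus two π bonds — 2 electron domains, sp.
C8: 4 σ bonds; 4 regions of electron density → sp3.

C1 sp2, C2 sp, C3 sp2, C4 sp2, C5 sp2, C6 sp, C7 sp, C8 sp3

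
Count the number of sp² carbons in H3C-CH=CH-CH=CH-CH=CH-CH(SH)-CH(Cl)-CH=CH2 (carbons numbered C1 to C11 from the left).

C1: sp3
C2: sp2 ✓
C3: sp2 ✓
C4: sp2 ✓
C5: sp2 ✓
C6: sp2 ✓
C7: sp2 ✓
C8: sp3
C9: sp3
C10: sp2 ✓
C11: sp2 ✓
C2, C3, C4, C5, C6, C7, C10, C11 → 8 sp2 carbons.

8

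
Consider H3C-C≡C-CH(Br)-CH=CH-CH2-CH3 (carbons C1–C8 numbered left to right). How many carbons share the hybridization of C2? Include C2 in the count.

C2 is sp (two π bonds).
C1: sp3
C2: sp ✓
C3: sp ✓
C4: sp3
C5: sp2
C6: sp2
C7: sp3
C8: sp3
2 carbons are sp.

2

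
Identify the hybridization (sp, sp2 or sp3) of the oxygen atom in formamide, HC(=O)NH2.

sp^2

The oxygen atom: 1 σ bond and 2 lone pairs, plus one π bond; 3 regions of electron density → sp2.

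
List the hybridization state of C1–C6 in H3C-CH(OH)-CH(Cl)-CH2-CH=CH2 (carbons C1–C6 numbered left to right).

C1 sp3, C2 sp3, C3 sp3, C4 sp3, C5 sp2, C6 sp2

C1: 4 σ bonds; 4 regions of electron density → sp3.
C2 (4 σ bonds) has steric number 4: sp3.
C3 has 4 σ bonds: steric number 4 → sp3.
C4 is sp3: 4 σ bonds, 4 electron-density regions.
C5 (3 σ bonds, plus one π bond) has steric number 3: sp2.
C6 is sp2: 3 σ bonds, plus one π bond, 3 electron-density regions.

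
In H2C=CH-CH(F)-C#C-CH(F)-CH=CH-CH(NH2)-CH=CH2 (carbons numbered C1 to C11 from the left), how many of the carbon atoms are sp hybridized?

2

C1: sp2
C2: sp2
C3: sp3
C4: sp ✓
C5: sp ✓
C6: sp3
C7: sp2
C8: sp2
C9: sp3
C10: sp2
C11: sp2
C4, C5 → 2 sp carbons.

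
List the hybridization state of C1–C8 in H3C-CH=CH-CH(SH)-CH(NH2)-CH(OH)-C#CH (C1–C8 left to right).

C1 sp3, C2 sp2, C3 sp2, C4 sp3, C5 sp3, C6 sp3, C7 sp, C8 sp

C1: 4 σ bonds — 4 electron domains, sp3.
C2: 3 σ bonds, plus one π bond; 3 regions of electron density → sp2.
C3 (3 σ bonds, plus one π bond) has steric number 3: sp2.
C4: 4 σ bonds — 4 electron domains, sp3.
C5 — 4 σ bonds. Steric number 4, so sp3.
C6 carries 4 σ bonds, giving a steric number of 4, so it is sp3.
C7: 2 σ bonds, plus two π bonds; 2 regions of electron density → sp.
C8 (2 σ bonds, plus two π bonds) has steric number 2: sp.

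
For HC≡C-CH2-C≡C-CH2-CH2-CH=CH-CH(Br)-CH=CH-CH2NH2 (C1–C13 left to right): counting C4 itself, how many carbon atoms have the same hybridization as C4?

4

C4 is sp (two π bonds).
C1: sp ✓
C2: sp ✓
C3: sp3
C4: sp ✓
C5: sp ✓
C6: sp3
C7: sp3
C8: sp2
C9: sp2
C10: sp3
C11: sp2
C12: sp2
C13: sp3
4 carbons are sp.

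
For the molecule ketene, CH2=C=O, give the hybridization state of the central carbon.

The central carbon (2 σ bonds, plus two π bonds) has steric number 2: sp.

sp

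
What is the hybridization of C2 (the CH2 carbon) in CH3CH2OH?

sp3

C2 (the CH2 carbon) has 4 σ bonds: steric number 4 → sp3.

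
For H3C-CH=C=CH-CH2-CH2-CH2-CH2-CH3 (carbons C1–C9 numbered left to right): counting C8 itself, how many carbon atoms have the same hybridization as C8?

6

C8 is sp3 (only σ bonds).
C1: sp3 ✓
C2: sp2
C3: sp
C4: sp2
C5: sp3 ✓
C6: sp3 ✓
C7: sp3 ✓
C8: sp3 ✓
C9: sp3 ✓
6 carbons are sp3.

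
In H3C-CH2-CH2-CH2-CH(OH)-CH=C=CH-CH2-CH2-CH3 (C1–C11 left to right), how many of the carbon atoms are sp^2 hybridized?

2

C1: sp3
C2: sp3
C3: sp3
C4: sp3
C5: sp3
C6: sp2 ✓
C7: sp
C8: sp2 ✓
C9: sp3
C10: sp3
C11: sp3
C6, C8 → 2 sp2 carbons.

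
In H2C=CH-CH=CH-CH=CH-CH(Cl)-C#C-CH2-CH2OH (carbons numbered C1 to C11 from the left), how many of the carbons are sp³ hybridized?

C1: sp2
C2: sp2
C3: sp2
C4: sp2
C5: sp2
C6: sp2
C7: sp3 ✓
C8: sp
C9: sp
C10: sp3 ✓
C11: sp3 ✓
C7, C10, C11 → 3 sp3 carbons.

3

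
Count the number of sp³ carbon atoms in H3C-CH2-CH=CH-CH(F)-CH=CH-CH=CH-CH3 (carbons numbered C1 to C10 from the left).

C1: sp3 ✓
C2: sp3 ✓
C3: sp2
C4: sp2
C5: sp3 ✓
C6: sp2
C7: sp2
C8: sp2
C9: sp2
C10: sp3 ✓
C1, C2, C5, C10 → 4 sp3 carbons.

4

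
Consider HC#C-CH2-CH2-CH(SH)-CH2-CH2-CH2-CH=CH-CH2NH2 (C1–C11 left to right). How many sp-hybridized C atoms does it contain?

C1: sp ✓
C2: sp ✓
C3: sp3
C4: sp3
C5: sp3
C6: sp3
C7: sp3
C8: sp3
C9: sp2
C10: sp2
C11: sp3
C1, C2 → 2 sp carbons.

2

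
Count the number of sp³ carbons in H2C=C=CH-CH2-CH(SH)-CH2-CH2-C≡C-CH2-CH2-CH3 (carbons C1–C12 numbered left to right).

C1: sp2
C2: sp
C3: sp2
C4: sp3 ✓
C5: sp3 ✓
C6: sp3 ✓
C7: sp3 ✓
C8: sp
C9: sp
C10: sp3 ✓
C11: sp3 ✓
C12: sp3 ✓
C4, C5, C6, C7, C10, C11, C12 → 7 sp3 carbons.

7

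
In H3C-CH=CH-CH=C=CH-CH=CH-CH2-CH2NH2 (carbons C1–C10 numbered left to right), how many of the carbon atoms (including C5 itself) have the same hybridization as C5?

C5 is sp (two π bonds).
C1: sp3
C2: sp2
C3: sp2
C4: sp2
C5: sp ✓
C6: sp2
C7: sp2
C8: sp2
C9: sp3
C10: sp3
1 carbon is sp.

1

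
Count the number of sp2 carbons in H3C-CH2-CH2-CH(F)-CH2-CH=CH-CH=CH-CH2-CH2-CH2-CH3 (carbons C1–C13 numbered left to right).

C1: sp3
C2: sp3
C3: sp3
C4: sp3
C5: sp3
C6: sp2 ✓
C7: sp2 ✓
C8: sp2 ✓
C9: sp2 ✓
C10: sp3
C11: sp3
C12: sp3
C13: sp3
C6, C7, C8, C9 → 4 sp2 carbons.

4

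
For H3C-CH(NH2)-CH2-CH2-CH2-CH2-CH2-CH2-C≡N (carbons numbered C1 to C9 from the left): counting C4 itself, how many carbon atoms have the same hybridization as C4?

8

C4 is sp3 (only σ bonds).
C1: sp3 ✓
C2: sp3 ✓
C3: sp3 ✓
C4: sp3 ✓
C5: sp3 ✓
C6: sp3 ✓
C7: sp3 ✓
C8: sp3 ✓
C9: sp
8 carbons are sp3.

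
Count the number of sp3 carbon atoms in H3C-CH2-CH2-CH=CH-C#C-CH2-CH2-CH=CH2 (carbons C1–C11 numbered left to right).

C1: sp3 ✓
C2: sp3 ✓
C3: sp3 ✓
C4: sp2
C5: sp2
C6: sp
C7: sp
C8: sp3 ✓
C9: sp3 ✓
C10: sp2
C11: sp2
C1, C2, C3, C8, C9 → 5 sp3 carbons.

5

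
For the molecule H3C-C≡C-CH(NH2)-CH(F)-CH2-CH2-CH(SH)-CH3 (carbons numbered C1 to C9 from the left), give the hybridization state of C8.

sp³

C8: 4 σ bonds — 4 electron domains, sp3.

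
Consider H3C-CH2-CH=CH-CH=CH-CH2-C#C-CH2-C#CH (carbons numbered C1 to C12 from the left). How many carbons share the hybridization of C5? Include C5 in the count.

C5 is sp2 (one π bond).
C1: sp3
C2: sp3
C3: sp2 ✓
C4: sp2 ✓
C5: sp2 ✓
C6: sp2 ✓
C7: sp3
C8: sp
C9: sp
C10: sp3
C11: sp
C12: sp
4 carbons are sp2.

4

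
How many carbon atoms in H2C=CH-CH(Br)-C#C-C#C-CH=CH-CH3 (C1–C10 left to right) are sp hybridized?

4

C1: sp2
C2: sp2
C3: sp3
C4: sp ✓
C5: sp ✓
C6: sp ✓
C7: sp ✓
C8: sp2
C9: sp2
C10: sp3
C4, C5, C6, C7 → 4 sp carbons.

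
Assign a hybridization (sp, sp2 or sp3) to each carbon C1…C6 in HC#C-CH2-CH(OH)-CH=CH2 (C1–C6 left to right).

C1 sp, C2 sp, C3 sp3, C4 sp3, C5 sp2, C6 sp2

C1: 2 σ bonds, plus two π bonds — 2 electron domains, sp.
C2 (2 σ bonds, plus two π bonds) has steric number 2: sp.
C3 — 4 σ bonds. Steric number 4, so sp3.
C4 is sp3: 4 σ bonds, 4 electron-density regions.
C5 has 3 σ bonds, plus one π bond: steric number 3 → sp2.
C6 (3 σ bonds, plus one π bond) has steric number 3: sp2.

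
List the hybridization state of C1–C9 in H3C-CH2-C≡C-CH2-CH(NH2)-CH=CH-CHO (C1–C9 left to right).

C1: 4 σ bonds; 4 regions of electron density → sp3.
C2 carries 4 σ bonds, giving a steric number of 4, so it is sp3.
C3 carries 2 σ bonds, plus two π bonds, giving a steric number of 2, so it is sp.
C4 carries 2 σ bonds, plus two π bonds, giving a steric number of 2, so it is sp.
C5 has 4 σ bonds: steric number 4 → sp3.
C6: 4 σ bonds — 4 electron domains, sp3.
C7 — 3 σ bonds, plus one π bond. Steric number 3, so sp2.
C8: 3 σ bonds, plus one π bond; 3 regions of electron density → sp2.
C9 — 3 σ bonds, plus one π bond. Steric number 3, so sp2.

C1 sp3, C2 sp3, C3 sp, C4 sp, C5 sp3, C6 sp3, C7 sp2, C8 sp2, C9 sp2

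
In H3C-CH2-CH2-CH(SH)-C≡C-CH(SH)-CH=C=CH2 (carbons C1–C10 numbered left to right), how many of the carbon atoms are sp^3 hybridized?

C1: sp3 ✓
C2: sp3 ✓
C3: sp3 ✓
C4: sp3 ✓
C5: sp
C6: sp
C7: sp3 ✓
C8: sp2
C9: sp
C10: sp2
C1, C2, C3, C4, C7 → 5 sp3 carbons.

5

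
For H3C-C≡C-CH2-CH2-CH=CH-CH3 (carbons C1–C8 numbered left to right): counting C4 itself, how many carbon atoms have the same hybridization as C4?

4

C4 is sp3 (only σ bonds).
C1: sp3 ✓
C2: sp
C3: sp
C4: sp3 ✓
C5: sp3 ✓
C6: sp2
C7: sp2
C8: sp3 ✓
4 carbons are sp3.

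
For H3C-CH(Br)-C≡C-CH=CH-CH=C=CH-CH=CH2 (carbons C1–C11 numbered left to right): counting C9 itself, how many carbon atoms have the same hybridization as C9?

C9 is sp2 (one π bond).
C1: sp3
C2: sp3
C3: sp
C4: sp
C5: sp2 ✓
C6: sp2 ✓
C7: sp2 ✓
C8: sp
C9: sp2 ✓
C10: sp2 ✓
C11: sp2 ✓
6 carbons are sp2.

6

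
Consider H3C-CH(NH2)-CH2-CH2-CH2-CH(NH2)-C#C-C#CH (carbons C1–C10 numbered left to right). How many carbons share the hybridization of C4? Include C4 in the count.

C4 is sp3 (only σ bonds).
C1: sp3 ✓
C2: sp3 ✓
C3: sp3 ✓
C4: sp3 ✓
C5: sp3 ✓
C6: sp3 ✓
C7: sp
C8: sp
C9: sp
C10: sp
6 carbons are sp3.

6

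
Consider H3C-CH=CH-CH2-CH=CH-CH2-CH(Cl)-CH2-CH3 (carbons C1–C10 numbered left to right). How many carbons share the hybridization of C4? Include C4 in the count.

C4 is sp3 (only σ bonds).
C1: sp3 ✓
C2: sp2
C3: sp2
C4: sp3 ✓
C5: sp2
C6: sp2
C7: sp3 ✓
C8: sp3 ✓
C9: sp3 ✓
C10: sp3 ✓
6 carbons are sp3.

6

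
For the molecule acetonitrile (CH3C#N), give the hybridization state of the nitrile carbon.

sp

The nitrile carbon has 2 σ bonds, plus two π bonds: steric number 2 → sp.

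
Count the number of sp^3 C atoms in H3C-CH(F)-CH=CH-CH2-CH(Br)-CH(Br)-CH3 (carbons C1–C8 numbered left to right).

6

C1: sp3 ✓
C2: sp3 ✓
C3: sp2
C4: sp2
C5: sp3 ✓
C6: sp3 ✓
C7: sp3 ✓
C8: sp3 ✓
C1, C2, C5, C6, C7, C8 → 6 sp3 carbons.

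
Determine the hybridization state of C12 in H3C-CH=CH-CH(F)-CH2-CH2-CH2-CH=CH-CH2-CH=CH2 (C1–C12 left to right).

sp^2

C12 has 3 σ bonds, plus one π bond: steric number 3 → sp2.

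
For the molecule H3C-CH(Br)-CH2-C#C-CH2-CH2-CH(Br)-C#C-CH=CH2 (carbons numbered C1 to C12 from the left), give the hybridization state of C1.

C1 carries 4 σ bonds, giving a steric number of 4, so it is sp3.

sp^3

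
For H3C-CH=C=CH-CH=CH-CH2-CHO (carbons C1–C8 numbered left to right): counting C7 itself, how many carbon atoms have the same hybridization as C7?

C7 is sp3 (only σ bonds).
C1: sp3 ✓
C2: sp2
C3: sp
C4: sp2
C5: sp2
C6: sp2
C7: sp3 ✓
C8: sp2
2 carbons are sp3.

2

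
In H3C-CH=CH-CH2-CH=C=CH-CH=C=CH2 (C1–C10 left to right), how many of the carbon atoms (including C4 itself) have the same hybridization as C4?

2

C4 is sp3 (only σ bonds).
C1: sp3 ✓
C2: sp2
C3: sp2
C4: sp3 ✓
C5: sp2
C6: sp
C7: sp2
C8: sp2
C9: sp
C10: sp2
2 carbons are sp3.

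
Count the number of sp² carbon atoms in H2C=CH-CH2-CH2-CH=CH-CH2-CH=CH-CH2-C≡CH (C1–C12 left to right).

6

C1: sp2 ✓
C2: sp2 ✓
C3: sp3
C4: sp3
C5: sp2 ✓
C6: sp2 ✓
C7: sp3
C8: sp2 ✓
C9: sp2 ✓
C10: sp3
C11: sp
C12: sp
C1, C2, C5, C6, C8, C9 → 6 sp2 carbons.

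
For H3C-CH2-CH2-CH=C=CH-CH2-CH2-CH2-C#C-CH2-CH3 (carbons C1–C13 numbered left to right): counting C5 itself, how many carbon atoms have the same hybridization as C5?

3

C5 is sp (two π bonds).
C1: sp3
C2: sp3
C3: sp3
C4: sp2
C5: sp ✓
C6: sp2
C7: sp3
C8: sp3
C9: sp3
C10: sp ✓
C11: sp ✓
C12: sp3
C13: sp3
3 carbons are sp.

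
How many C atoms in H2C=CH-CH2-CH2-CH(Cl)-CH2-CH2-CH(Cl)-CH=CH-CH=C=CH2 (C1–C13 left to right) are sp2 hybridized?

6

C1: sp2 ✓
C2: sp2 ✓
C3: sp3
C4: sp3
C5: sp3
C6: sp3
C7: sp3
C8: sp3
C9: sp2 ✓
C10: sp2 ✓
C11: sp2 ✓
C12: sp
C13: sp2 ✓
C1, C2, C9, C10, C11, C13 → 6 sp2 carbons.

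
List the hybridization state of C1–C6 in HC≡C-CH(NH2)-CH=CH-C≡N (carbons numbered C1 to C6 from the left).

C1 sp, C2 sp, C3 sp3, C4 sp2, C5 sp2, C6 sp

C1 has 2 σ bonds, plus two π bonds: steric number 2 → sp.
C2: 2 σ bonds, plus two π bonds — 2 electron domains, sp.
C3 carries 4 σ bonds, giving a steric number of 4, so it is sp3.
C4: 3 σ bonds, plus one π bond — 3 electron domains, sp2.
C5 — 3 σ bonds, plus one π bond. Steric number 3, so sp2.
C6 — 2 σ bonds, plus two π bonds. Steric number 2, so sp.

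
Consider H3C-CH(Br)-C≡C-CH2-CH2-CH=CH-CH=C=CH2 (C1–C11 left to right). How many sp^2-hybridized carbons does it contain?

C1: sp3
C2: sp3
C3: sp
C4: sp
C5: sp3
C6: sp3
C7: sp2 ✓
C8: sp2 ✓
C9: sp2 ✓
C10: sp
C11: sp2 ✓
C7, C8, C9, C11 → 4 sp2 carbons.

4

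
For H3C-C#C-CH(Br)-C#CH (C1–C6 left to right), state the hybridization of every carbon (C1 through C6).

C1 has 4 σ bonds: steric number 4 → sp3.
C2: 2 σ bonds, plus two π bonds — 2 electron domains, sp.
C3 is sp: 2 σ bonds, plus two π bonds, 2 electron-density regions.
C4: 4 σ bonds — 4 electron domains, sp3.
C5 has 2 σ bonds, plus two π bonds: steric number 2 → sp.
C6 has 2 σ bonds, plus two π bonds: steric number 2 → sp.

C1 sp3, C2 sp, C3 sp, C4 sp3, C5 sp, C6 sp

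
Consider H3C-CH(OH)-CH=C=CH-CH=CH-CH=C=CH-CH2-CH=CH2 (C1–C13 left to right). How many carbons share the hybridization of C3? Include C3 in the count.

C3 is sp2 (one π bond).
C1: sp3
C2: sp3
C3: sp2 ✓
C4: sp
C5: sp2 ✓
C6: sp2 ✓
C7: sp2 ✓
C8: sp2 ✓
C9: sp
C10: sp2 ✓
C11: sp3
C12: sp2 ✓
C13: sp2 ✓
8 carbons are sp2.

8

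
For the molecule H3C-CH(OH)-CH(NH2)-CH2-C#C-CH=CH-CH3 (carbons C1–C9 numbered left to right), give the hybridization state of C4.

sp³

C4: 4 σ bonds; 4 regions of electron density → sp3.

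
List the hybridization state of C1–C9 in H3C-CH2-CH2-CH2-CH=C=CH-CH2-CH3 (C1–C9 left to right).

C1 is sp3: 4 σ bonds, 4 electron-density regions.
C2 has 4 σ bonds: steric number 4 → sp3.
C3 — 4 σ bonds. Steric number 4, so sp3.
C4 (4 σ bonds) has steric number 4: sp3.
C5 — 3 σ bonds, plus one π bond. Steric number 3, so sp2.
C6 is sp: 2 σ bonds, plus two π bonds, 2 electron-density regions.
C7 carries 3 σ bonds, plus one π bond, giving a steric number of 3, so it is sp2.
C8 has 4 σ bonds: steric number 4 → sp3.
C9 (4 σ bonds) has steric number 4: sp3.

C1 sp3, C2 sp3, C3 sp3, C4 sp3, C5 sp2, C6 sp, C7 sp2, C8 sp3, C9 sp3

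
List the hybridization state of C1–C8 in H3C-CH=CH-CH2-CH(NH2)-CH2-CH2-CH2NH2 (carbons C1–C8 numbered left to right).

C1 sp3, C2 sp2, C3 sp2, C4 sp3, C5 sp3, C6 sp3, C7 sp3, C8 sp3

C1: 4 σ bonds — 4 electron domains, sp3.
C2 (3 σ bonds, plus one π bond) has steric number 3: sp2.
C3 — 3 σ bonds, plus one π bond. Steric number 3, so sp2.
C4: 4 σ bonds — 4 electron domains, sp3.
C5: 4 σ bonds — 4 electron domains, sp3.
C6 carries 4 σ bonds, giving a steric number of 4, so it is sp3.
C7: 4 σ bonds; 4 regions of electron density → sp3.
C8: 4 σ bonds; 4 regions of electron density → sp3.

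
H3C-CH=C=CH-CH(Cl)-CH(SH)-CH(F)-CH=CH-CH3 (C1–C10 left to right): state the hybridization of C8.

sp²

C8 (3 σ bonds, plus one π bond) has steric number 3: sp2.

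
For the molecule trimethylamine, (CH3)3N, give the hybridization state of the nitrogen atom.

The nitrogen atom — 3 σ bonds and 1 lone pair. Steric number 4, so sp3.

sp^3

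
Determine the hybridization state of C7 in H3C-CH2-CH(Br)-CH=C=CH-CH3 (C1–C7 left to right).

sp^3

C7: 4 σ bonds — 4 electron domains, sp3.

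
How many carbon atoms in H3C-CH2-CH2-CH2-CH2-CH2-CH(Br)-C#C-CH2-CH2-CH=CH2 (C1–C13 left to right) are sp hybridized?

2

C1: sp3
C2: sp3
C3: sp3
C4: sp3
C5: sp3
C6: sp3
C7: sp3
C8: sp ✓
C9: sp ✓
C10: sp3
C11: sp3
C12: sp2
C13: sp2
C8, C9 → 2 sp carbons.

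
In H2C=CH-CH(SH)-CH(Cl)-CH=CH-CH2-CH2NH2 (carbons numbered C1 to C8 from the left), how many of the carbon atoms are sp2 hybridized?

4

C1: sp2 ✓
C2: sp2 ✓
C3: sp3
C4: sp3
C5: sp2 ✓
C6: sp2 ✓
C7: sp3
C8: sp3
C1, C2, C5, C6 → 4 sp2 carbons.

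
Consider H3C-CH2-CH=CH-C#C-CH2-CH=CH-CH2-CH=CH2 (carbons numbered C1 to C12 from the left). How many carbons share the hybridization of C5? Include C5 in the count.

2

C5 is sp (two π bonds).
C1: sp3
C2: sp3
C3: sp2
C4: sp2
C5: sp ✓
C6: sp ✓
C7: sp3
C8: sp2
C9: sp2
C10: sp3
C11: sp2
C12: sp2
2 carbons are sp.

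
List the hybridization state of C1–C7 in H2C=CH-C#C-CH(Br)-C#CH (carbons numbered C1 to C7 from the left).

C1 sp2, C2 sp2, C3 sp, C4 sp, C5 sp3, C6 sp, C7 sp

C1: 3 σ bonds, plus one π bond; 3 regions of electron density → sp2.
C2 (3 σ bonds, plus one π bond) has steric number 3: sp2.
C3 carries 2 σ bonds, plus two π bonds, giving a steric number of 2, so it is sp.
C4: 2 σ bonds, plus two π bonds; 2 regions of electron density → sp.
C5 is sp3: 4 σ bonds, 4 electron-density regions.
C6 (2 σ bonds, plus two π bonds) has steric number 2: sp.
C7 — 2 σ bonds, plus two π bonds. Steric number 2, so sp.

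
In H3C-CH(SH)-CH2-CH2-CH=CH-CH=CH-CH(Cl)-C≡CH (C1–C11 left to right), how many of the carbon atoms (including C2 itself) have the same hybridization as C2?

C2 is sp3 (only σ bonds).
C1: sp3 ✓
C2: sp3 ✓
C3: sp3 ✓
C4: sp3 ✓
C5: sp2
C6: sp2
C7: sp2
C8: sp2
C9: sp3 ✓
C10: sp
C11: sp
5 carbons are sp3.

5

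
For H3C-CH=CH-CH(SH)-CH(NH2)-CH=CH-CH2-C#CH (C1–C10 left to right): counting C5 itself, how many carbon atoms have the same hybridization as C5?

C5 is sp3 (only σ bonds).
C1: sp3 ✓
C2: sp2
C3: sp2
C4: sp3 ✓
C5: sp3 ✓
C6: sp2
C7: sp2
C8: sp3 ✓
C9: sp
C10: sp
4 carbons are sp3.

4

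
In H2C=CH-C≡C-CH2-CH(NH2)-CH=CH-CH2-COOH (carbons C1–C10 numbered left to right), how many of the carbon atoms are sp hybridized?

C1: sp2
C2: sp2
C3: sp ✓
C4: sp ✓
C5: sp3
C6: sp3
C7: sp2
C8: sp2
C9: sp3
C10: sp2
C3, C4 → 2 sp carbons.

2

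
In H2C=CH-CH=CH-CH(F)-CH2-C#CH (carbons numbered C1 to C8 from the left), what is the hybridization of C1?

C1 (3 σ bonds, plus one π bond) has steric number 3: sp2.

sp^2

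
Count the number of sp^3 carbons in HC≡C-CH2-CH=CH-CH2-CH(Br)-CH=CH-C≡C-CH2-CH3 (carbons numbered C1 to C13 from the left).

C1: sp
C2: sp
C3: sp3 ✓
C4: sp2
C5: sp2
C6: sp3 ✓
C7: sp3 ✓
C8: sp2
C9: sp2
C10: sp
C11: sp
C12: sp3 ✓
C13: sp3 ✓
C3, C6, C7, C12, C13 → 5 sp3 carbons.

5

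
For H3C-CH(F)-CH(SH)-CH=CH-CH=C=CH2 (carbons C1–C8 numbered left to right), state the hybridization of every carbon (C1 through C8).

C1 sp3, C2 sp3, C3 sp3, C4 sp2, C5 sp2, C6 sp2, C7 sp, C8 sp2

C1 has 4 σ bonds: steric number 4 → sp3.
C2: 4 σ bonds — 4 electron domains, sp3.
C3 has 4 σ bonds: steric number 4 → sp3.
C4 is sp2: 3 σ bonds, plus one π bond, 3 electron-density regions.
C5: 3 σ bonds, plus one π bond; 3 regions of electron density → sp2.
C6: 3 σ bonds, plus one π bond — 3 electron domains, sp2.
C7 is sp: 2 σ bonds, plus two π bonds, 2 electron-density regions.
C8 carries 3 σ bonds, plus one π bond, giving a steric number of 3, so it is sp2.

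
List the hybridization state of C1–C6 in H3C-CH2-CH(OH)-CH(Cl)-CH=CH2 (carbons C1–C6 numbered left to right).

C1 — 4 σ bonds. Steric number 4, so sp3.
C2: 4 σ bonds — 4 electron domains, sp3.
C3: 4 σ bonds — 4 electron domains, sp3.
C4 — 4 σ bonds. Steric number 4, so sp3.
C5: 3 σ bonds, plus one π bond; 3 regions of electron density → sp2.
C6: 3 σ bonds, plus one π bond — 3 electron domains, sp2.

C1 sp3, C2 sp3, C3 sp3, C4 sp3, C5 sp2, C6 sp2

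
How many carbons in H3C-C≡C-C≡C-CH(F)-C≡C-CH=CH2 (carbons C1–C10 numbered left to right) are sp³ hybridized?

C1: sp3 ✓
C2: sp
C3: sp
C4: sp
C5: sp
C6: sp3 ✓
C7: sp
C8: sp
C9: sp2
C10: sp2
C1, C6 → 2 sp3 carbons.

2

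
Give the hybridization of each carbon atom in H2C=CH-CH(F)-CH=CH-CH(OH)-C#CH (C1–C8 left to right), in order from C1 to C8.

C1 sp2, C2 sp2, C3 sp3, C4 sp2, C5 sp2, C6 sp3, C7 sp, C8 sp

C1 — 3 σ bonds, plus one π bond. Steric number 3, so sp2.
C2: 3 σ bonds, plus one π bond; 3 regions of electron density → sp2.
C3: 4 σ bonds — 4 electron domains, sp3.
C4 has 3 σ bonds, plus one π bond: steric number 3 → sp2.
C5: 3 σ bonds, plus one π bond; 3 regions of electron density → sp2.
C6 has 4 σ bonds: steric number 4 → sp3.
C7 — 2 σ bonds, plus two π bonds. Steric number 2, so sp.
C8: 2 σ bonds, plus two π bonds — 2 electron domains, sp.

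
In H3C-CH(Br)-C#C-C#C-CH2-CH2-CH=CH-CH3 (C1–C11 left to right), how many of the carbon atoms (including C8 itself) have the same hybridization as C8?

5

C8 is sp3 (only σ bonds).
C1: sp3 ✓
C2: sp3 ✓
C3: sp
C4: sp
C5: sp
C6: sp
C7: sp3 ✓
C8: sp3 ✓
C9: sp2
C10: sp2
C11: sp3 ✓
5 carbons are sp3.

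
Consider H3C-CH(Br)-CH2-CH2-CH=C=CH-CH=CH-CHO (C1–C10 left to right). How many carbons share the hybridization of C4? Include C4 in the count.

4

C4 is sp3 (only σ bonds).
C1: sp3 ✓
C2: sp3 ✓
C3: sp3 ✓
C4: sp3 ✓
C5: sp2
C6: sp
C7: sp2
C8: sp2
C9: sp2
C10: sp2
4 carbons are sp3.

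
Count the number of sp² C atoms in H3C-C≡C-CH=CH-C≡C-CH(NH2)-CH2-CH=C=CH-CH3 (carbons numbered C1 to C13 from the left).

4

C1: sp3
C2: sp
C3: sp
C4: sp2 ✓
C5: sp2 ✓
C6: sp
C7: sp
C8: sp3
C9: sp3
C10: sp2 ✓
C11: sp
C12: sp2 ✓
C13: sp3
C4, C5, C10, C12 → 4 sp2 carbons.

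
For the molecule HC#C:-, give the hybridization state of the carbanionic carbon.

sp

One σ bond + one lone pair = steric number 2 → sp.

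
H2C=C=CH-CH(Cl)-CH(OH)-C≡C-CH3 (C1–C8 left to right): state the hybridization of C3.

C3: 3 σ bonds, plus one π bond; 3 regions of electron density → sp2.

sp^2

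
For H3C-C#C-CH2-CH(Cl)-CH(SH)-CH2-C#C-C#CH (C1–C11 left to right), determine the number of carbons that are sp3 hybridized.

C1: sp3 ✓
C2: sp
C3: sp
C4: sp3 ✓
C5: sp3 ✓
C6: sp3 ✓
C7: sp3 ✓
C8: sp
C9: sp
C10: sp
C11: sp
C1, C4, C5, C6, C7 → 5 sp3 carbons.

5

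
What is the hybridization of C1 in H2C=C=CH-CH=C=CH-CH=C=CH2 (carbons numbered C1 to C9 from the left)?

sp2

C1 (3 σ bonds, plus one π bond) has steric number 3: sp2.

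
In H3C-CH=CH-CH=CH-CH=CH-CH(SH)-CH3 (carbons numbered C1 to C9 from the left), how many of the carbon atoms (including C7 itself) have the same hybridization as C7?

6

C7 is sp2 (one π bond).
C1: sp3
C2: sp2 ✓
C3: sp2 ✓
C4: sp2 ✓
C5: sp2 ✓
C6: sp2 ✓
C7: sp2 ✓
C8: sp3
C9: sp3
6 carbons are sp2.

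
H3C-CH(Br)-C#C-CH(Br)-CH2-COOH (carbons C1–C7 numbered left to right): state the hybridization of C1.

C1 has 4 σ bonds: steric number 4 → sp3.

sp3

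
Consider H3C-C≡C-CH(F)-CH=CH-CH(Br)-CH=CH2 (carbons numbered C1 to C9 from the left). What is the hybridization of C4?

sp3

C4 (4 σ bonds) has steric number 4: sp3.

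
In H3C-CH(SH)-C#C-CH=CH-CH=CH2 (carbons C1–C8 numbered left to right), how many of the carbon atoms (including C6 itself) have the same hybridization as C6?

C6 is sp2 (one π bond).
C1: sp3
C2: sp3
C3: sp
C4: sp
C5: sp2 ✓
C6: sp2 ✓
C7: sp2 ✓
C8: sp2 ✓
4 carbons are sp2.

4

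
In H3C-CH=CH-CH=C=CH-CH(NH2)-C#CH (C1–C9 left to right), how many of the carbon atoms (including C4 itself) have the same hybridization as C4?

4

C4 is sp2 (one π bond).
C1: sp3
C2: sp2 ✓
C3: sp2 ✓
C4: sp2 ✓
C5: sp
C6: sp2 ✓
C7: sp3
C8: sp
C9: sp
4 carbons are sp2.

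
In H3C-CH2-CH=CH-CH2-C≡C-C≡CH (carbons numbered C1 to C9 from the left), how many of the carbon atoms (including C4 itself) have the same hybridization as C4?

2

C4 is sp2 (one π bond).
C1: sp3
C2: sp3
C3: sp2 ✓
C4: sp2 ✓
C5: sp3
C6: sp
C7: sp
C8: sp
C9: sp
2 carbons are sp2.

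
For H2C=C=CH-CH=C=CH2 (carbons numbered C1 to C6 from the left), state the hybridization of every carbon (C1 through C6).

C1 (3 σ bonds, plus one π bond) has steric number 3: sp2.
C2 (2 σ bonds, plus two π bonds) has steric number 2: sp.
C3 is sp2: 3 σ bonds, plus one π bond, 3 electron-density regions.
C4: 3 σ bonds, plus one π bond — 3 electron domains, sp2.
C5 carries 2 σ bonds, plus two π bonds, giving a steric number of 2, so it is sp.
C6 has 3 σ bonds, plus one π bond: steric number 3 → sp2.

C1 sp2, C2 sp, C3 sp2, C4 sp2, C5 sp, C6 sp2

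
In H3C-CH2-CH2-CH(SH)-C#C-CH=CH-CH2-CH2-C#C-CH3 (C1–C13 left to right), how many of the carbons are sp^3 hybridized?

C1: sp3 ✓
C2: sp3 ✓
C3: sp3 ✓
C4: sp3 ✓
C5: sp
C6: sp
C7: sp2
C8: sp2
C9: sp3 ✓
C10: sp3 ✓
C11: sp
C12: sp
C13: sp3 ✓
C1, C2, C3, C4, C9, C10, C13 → 7 sp3 carbons.

7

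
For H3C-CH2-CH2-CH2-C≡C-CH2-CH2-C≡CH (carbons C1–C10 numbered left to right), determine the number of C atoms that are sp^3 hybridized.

6

C1: sp3 ✓
C2: sp3 ✓
C3: sp3 ✓
C4: sp3 ✓
C5: sp
C6: sp
C7: sp3 ✓
C8: sp3 ✓
C9: sp
C10: sp
C1, C2, C3, C4, C7, C8 → 6 sp3 carbons.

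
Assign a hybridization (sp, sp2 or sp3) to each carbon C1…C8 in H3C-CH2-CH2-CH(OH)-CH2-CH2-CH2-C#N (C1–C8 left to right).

C1: 4 σ bonds; 4 regions of electron density → sp3.
C2: 4 σ bonds; 4 regions of electron density → sp3.
C3: 4 σ bonds — 4 electron domains, sp3.
C4: 4 σ bonds; 4 regions of electron density → sp3.
C5: 4 σ bonds — 4 electron domains, sp3.
C6: 4 σ bonds — 4 electron domains, sp3.
C7 carries 4 σ bonds, giving a steric number of 4, so it is sp3.
C8 is sp: 2 σ bonds, plus two π bonds, 2 electron-density regions.

C1 sp3, C2 sp3, C3 sp3, C4 sp3, C5 sp3, C6 sp3, C7 sp3, C8 sp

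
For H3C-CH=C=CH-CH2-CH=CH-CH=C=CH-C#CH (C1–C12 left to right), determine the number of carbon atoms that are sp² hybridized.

C1: sp3
C2: sp2 ✓
C3: sp
C4: sp2 ✓
C5: sp3
C6: sp2 ✓
C7: sp2 ✓
C8: sp2 ✓
C9: sp
C10: sp2 ✓
C11: sp
C12: sp
C2, C4, C6, C7, C8, C10 → 6 sp2 carbons.

6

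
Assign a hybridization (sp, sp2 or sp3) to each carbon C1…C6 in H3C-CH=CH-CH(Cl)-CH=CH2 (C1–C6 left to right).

C1 sp3, C2 sp2, C3 sp2, C4 sp3, C5 sp2, C6 sp2

C1 carries 4 σ bonds, giving a steric number of 4, so it is sp3.
C2: 3 σ bonds, plus one π bond — 3 electron domains, sp2.
C3: 3 σ bonds, plus one π bond; 3 regions of electron density → sp2.
C4: 4 σ bonds; 4 regions of electron density → sp3.
C5 carries 3 σ bonds, plus one π bond, giving a steric number of 3, so it is sp2.
C6 (3 σ bonds, plus one π bond) has steric number 3: sp2.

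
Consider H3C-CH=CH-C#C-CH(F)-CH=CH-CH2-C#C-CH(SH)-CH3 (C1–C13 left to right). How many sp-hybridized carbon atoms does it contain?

C1: sp3
C2: sp2
C3: sp2
C4: sp ✓
C5: sp ✓
C6: sp3
C7: sp2
C8: sp2
C9: sp3
C10: sp ✓
C11: sp ✓
C12: sp3
C13: sp3
C4, C5, C10, C11 → 4 sp carbons.

4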